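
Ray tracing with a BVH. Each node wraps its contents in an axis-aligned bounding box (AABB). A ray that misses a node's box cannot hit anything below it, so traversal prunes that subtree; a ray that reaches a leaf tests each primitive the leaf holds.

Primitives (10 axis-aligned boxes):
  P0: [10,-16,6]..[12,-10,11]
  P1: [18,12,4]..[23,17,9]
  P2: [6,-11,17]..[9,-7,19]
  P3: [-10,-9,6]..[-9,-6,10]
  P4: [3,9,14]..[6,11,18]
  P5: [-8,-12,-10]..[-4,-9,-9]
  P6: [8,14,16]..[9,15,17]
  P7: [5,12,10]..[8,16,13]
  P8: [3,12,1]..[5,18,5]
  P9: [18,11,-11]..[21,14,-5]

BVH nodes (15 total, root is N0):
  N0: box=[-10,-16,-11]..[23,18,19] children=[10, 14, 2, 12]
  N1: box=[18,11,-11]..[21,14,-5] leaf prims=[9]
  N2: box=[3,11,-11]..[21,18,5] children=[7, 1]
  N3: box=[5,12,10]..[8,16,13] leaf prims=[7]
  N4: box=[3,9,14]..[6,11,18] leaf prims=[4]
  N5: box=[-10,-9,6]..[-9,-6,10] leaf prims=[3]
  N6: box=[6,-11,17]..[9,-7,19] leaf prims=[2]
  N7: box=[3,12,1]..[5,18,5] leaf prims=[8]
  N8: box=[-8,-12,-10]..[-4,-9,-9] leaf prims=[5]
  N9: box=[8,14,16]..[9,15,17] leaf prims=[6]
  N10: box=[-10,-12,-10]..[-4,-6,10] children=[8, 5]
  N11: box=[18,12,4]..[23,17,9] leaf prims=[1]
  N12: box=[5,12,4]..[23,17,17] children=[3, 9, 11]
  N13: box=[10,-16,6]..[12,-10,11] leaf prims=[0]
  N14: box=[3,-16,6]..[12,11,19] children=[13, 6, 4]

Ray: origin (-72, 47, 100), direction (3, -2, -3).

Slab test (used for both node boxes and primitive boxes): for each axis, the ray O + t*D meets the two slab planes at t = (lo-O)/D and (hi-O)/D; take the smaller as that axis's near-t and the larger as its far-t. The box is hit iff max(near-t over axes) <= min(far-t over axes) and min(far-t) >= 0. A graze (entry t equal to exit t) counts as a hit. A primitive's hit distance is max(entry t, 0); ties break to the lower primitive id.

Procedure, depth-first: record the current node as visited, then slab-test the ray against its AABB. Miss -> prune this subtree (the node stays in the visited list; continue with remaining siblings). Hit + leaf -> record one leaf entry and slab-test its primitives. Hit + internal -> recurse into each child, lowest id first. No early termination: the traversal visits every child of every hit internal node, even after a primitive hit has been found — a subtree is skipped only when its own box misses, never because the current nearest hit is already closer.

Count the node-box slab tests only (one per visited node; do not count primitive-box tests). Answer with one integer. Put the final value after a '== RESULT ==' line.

Walk:
N0 x:[62/3,95/3] y:[29/2,63/2] z:[27,37] -> hit [27,63/2], descend [2, 10, 12, 14]
  N2 x:[25,31] y:[29/2,18] z:[95/3,37] -> miss, prune
  N10 x:[62/3,68/3] y:[53/2,59/2] z:[30,110/3] -> miss, prune
  N12 x:[77/3,95/3] y:[15,35/2] z:[83/3,32] -> miss, prune
  N14 x:[25,28] y:[18,63/2] z:[27,94/3] -> hit [27,28], descend [4, 6, 13]
    N4 x:[25,26] y:[18,19] z:[82/3,86/3] -> miss, prune
    N6 x:[26,27] y:[27,29] z:[27,83/3] -> hit [27,27] leaf, test {P2@t=27}
    N13 x:[82/3,28] y:[57/2,63/2] z:[89/3,94/3] -> miss, prune

order=[0, 2, 10, 12, 14, 4, 6, 13]  |boxes|=8  |leaves|=1  hit=P2

== RESULT ==
8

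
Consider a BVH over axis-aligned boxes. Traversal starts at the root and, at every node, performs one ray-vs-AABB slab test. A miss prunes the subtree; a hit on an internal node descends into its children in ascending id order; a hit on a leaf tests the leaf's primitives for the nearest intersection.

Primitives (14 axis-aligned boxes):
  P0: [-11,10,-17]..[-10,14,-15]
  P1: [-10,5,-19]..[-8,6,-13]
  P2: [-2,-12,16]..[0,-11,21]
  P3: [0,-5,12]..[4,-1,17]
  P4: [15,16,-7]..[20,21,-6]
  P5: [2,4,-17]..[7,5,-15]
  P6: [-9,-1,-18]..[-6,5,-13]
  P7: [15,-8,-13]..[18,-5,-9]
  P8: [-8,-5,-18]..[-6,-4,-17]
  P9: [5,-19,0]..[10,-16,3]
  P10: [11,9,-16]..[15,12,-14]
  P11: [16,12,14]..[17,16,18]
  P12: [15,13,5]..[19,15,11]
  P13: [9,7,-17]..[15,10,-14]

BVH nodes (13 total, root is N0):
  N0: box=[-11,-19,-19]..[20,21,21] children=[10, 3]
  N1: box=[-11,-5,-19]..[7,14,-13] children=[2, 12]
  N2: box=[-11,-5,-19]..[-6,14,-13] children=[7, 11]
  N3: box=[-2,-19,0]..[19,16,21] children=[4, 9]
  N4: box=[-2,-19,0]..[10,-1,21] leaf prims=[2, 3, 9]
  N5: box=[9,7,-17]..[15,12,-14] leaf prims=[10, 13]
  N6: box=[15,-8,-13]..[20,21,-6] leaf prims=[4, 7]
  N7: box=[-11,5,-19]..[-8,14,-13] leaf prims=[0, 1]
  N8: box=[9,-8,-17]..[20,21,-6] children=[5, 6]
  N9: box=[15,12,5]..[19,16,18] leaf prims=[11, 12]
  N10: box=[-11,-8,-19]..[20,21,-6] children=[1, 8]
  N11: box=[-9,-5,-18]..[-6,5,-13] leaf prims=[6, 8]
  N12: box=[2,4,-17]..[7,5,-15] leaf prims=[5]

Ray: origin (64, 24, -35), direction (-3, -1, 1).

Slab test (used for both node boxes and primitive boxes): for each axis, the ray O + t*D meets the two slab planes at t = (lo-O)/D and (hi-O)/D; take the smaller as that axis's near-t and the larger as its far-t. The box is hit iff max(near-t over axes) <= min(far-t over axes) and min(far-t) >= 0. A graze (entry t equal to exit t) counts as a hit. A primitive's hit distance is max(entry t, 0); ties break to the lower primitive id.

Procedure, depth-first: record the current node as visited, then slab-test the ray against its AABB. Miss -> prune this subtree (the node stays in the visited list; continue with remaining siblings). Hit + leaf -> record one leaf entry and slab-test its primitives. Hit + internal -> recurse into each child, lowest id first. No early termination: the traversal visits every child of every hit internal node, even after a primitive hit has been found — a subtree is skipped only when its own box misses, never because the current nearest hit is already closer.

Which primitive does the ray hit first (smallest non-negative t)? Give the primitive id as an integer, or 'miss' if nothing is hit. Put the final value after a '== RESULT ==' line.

Walk:
N0 x:[44/3,25] y:[3,43] z:[16,56] -> hit [16,25], descend [3, 10]
  N3 x:[15,22] y:[8,43] z:[35,56] -> miss, prune
  N10 x:[44/3,25] y:[3,32] z:[16,29] -> hit [16,25], descend [1, 8]
    N1 x:[19,25] y:[10,29] z:[16,22] -> hit [19,22], descend [2, 12]
      N2 x:[70/3,25] y:[10,29] z:[16,22] -> miss, prune
      N12 x:[19,62/3] y:[19,20] z:[18,20] -> hit [19,20] leaf, test {P5@t=19}
    N8 x:[44/3,55/3] y:[3,32] z:[18,29] -> hit [18,55/3], descend [5, 6]
      N5 x:[49/3,55/3] y:[12,17] z:[18,21] -> miss, prune
      N6 x:[44/3,49/3] y:[3,32] z:[22,29] -> miss, prune

order=[0, 3, 10, 1, 2, 12, 8, 5, 6]  |boxes|=9  |leaves|=1  hit=P5

== RESULT ==
5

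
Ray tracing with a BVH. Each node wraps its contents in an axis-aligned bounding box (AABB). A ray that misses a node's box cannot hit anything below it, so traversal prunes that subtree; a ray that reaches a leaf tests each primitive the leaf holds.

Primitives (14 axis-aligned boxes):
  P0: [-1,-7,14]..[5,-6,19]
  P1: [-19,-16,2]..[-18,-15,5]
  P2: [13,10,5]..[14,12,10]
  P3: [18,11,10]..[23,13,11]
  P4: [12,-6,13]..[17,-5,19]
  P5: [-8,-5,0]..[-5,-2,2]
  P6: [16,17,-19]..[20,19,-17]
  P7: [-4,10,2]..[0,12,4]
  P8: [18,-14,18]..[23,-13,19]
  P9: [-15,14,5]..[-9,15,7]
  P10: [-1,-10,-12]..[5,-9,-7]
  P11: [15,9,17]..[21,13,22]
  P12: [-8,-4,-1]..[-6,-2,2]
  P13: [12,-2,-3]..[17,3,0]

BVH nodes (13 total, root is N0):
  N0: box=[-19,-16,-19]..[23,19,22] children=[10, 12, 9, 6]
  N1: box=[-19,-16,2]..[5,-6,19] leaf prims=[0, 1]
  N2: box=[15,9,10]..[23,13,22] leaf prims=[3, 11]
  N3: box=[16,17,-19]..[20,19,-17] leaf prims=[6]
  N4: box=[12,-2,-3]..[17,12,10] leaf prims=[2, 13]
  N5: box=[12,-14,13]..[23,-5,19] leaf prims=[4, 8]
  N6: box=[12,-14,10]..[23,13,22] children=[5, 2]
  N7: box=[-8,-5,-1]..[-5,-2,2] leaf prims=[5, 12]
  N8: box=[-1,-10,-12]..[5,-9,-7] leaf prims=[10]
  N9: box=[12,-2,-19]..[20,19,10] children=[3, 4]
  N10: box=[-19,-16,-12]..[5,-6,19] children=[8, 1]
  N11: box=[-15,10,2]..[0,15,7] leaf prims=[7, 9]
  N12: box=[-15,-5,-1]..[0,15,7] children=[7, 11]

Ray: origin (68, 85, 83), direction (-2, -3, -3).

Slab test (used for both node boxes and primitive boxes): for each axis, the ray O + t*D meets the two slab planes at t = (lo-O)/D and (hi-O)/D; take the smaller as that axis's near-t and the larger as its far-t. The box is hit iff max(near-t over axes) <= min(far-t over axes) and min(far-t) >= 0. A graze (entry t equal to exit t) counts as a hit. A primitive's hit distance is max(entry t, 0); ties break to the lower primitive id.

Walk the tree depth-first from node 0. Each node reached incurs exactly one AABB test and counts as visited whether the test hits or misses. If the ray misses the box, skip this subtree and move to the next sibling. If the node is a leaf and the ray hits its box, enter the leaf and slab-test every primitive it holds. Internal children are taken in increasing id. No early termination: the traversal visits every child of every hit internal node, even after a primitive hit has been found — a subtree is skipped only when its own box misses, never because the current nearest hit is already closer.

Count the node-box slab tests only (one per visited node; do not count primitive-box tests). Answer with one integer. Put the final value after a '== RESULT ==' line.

Walk:
N0 x:[45/2,87/2] y:[22,101/3] z:[61/3,34] -> hit [45/2,101/3], descend [6, 9, 10, 12]
  N6 x:[45/2,28] y:[24,33] z:[61/3,73/3] -> hit [24,73/3], descend [2, 5]
    N2 x:[45/2,53/2] y:[24,76/3] z:[61/3,73/3] -> hit [24,73/3] leaf, test {P3@t=24, P11(miss)}
    N5 x:[45/2,28] y:[30,33] z:[64/3,70/3] -> miss, prune
  N9 x:[24,28] y:[22,29] z:[73/3,34] -> hit [73/3,28], descend [3, 4]
    N3 x:[24,26] y:[22,68/3] z:[100/3,34] -> miss, prune
    N4 x:[51/2,28] y:[73/3,29] z:[73/3,86/3] -> hit [51/2,28] leaf, test {P2(miss), P13@t=83/3}
  N10 x:[63/2,87/2] y:[91/3,101/3] z:[64/3,95/3] -> hit [63/2,95/3], descend [1, 8]
    N1 x:[63/2,87/2] y:[91/3,101/3] z:[64/3,27] -> miss, prune
    N8 x:[63/2,69/2] y:[94/3,95/3] z:[30,95/3] -> hit [63/2,95/3] leaf, test {P10@t=63/2}
  N12 x:[34,83/2] y:[70/3,30] z:[76/3,28] -> miss, prune

Summary -> nodes [0, 6, 2, 5, 9, 3, 4, 10, 1, 8, 12]; box-tests=11; leaf-entries=3; first=P3

== RESULT ==
11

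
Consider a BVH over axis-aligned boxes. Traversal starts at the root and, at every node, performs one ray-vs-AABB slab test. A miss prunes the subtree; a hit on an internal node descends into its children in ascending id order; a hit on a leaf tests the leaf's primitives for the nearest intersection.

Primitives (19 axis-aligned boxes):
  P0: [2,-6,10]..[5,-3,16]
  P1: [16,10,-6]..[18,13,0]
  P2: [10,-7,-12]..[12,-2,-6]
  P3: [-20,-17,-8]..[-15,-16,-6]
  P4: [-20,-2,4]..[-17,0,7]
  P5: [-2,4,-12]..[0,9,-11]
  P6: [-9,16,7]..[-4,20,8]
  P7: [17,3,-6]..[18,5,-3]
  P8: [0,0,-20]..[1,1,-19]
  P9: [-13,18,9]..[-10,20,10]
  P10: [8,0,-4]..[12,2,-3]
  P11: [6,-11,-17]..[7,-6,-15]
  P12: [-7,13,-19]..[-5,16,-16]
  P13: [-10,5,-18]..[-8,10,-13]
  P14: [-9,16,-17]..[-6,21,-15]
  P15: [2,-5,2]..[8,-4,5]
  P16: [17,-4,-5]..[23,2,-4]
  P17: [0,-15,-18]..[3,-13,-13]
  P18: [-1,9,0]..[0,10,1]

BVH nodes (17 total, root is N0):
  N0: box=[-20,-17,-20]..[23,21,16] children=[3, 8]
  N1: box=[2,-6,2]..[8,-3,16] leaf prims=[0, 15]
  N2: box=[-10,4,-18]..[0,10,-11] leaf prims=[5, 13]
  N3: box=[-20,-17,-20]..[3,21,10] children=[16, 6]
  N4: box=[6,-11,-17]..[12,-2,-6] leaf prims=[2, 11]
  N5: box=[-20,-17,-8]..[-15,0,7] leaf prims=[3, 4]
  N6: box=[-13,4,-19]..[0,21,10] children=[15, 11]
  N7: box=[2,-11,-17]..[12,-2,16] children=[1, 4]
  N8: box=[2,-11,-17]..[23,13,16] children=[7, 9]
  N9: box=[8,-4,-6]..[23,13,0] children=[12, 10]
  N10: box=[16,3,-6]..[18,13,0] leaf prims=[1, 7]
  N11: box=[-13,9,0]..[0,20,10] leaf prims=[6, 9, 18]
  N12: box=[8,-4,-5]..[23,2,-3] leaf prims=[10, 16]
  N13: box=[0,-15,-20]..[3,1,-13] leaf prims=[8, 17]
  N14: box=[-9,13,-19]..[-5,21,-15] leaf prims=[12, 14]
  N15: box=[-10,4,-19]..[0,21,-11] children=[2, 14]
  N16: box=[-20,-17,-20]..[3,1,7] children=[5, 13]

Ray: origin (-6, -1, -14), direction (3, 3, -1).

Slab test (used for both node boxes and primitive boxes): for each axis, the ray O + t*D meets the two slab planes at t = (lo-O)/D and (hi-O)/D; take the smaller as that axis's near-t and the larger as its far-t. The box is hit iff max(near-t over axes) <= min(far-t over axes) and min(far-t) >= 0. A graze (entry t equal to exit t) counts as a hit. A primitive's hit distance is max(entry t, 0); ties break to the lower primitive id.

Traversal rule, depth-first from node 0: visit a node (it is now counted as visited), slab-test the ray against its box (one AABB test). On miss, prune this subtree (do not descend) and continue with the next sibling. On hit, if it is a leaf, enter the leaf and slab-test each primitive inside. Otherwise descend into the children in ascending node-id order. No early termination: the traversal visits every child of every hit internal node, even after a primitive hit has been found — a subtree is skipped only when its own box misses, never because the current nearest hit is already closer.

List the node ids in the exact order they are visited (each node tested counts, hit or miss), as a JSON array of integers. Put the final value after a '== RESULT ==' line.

Traverse from the root:
N0 x:[-14/3,29/3] y:[-16/3,22/3] z:[-30,6] -> hit [-14/3,6], descend [3, 8]
  N3 x:[-14/3,3] y:[-16/3,22/3] z:[-24,6] -> hit [-14/3,3], descend [6, 16]
    N6 x:[-7/3,2] y:[5/3,22/3] z:[-24,5] -> hit [5/3,2], descend [11, 15]
      N11 x:[-7/3,2] y:[10/3,7] z:[-24,-14] -> miss, prune
      N15 x:[-4/3,2] y:[5/3,22/3] z:[-3,5] -> hit [5/3,2], descend [2, 14]
        N2 x:[-4/3,2] y:[5/3,11/3] z:[-3,4] -> hit [5/3,2] leaf, test {P5(miss), P13(miss)}
        N14 x:[-1,1/3] y:[14/3,22/3] z:[1,5] -> miss, prune
    N16 x:[-14/3,3] y:[-16/3,2/3] z:[-21,6] -> hit [-14/3,2/3], descend [5, 13]
      N5 x:[-14/3,-3] y:[-16/3,1/3] z:[-21,-6] -> miss, prune
      N13 x:[2,3] y:[-14/3,2/3] z:[-1,6] -> miss, prune
  N8 x:[8/3,29/3] y:[-10/3,14/3] z:[-30,3] -> hit [8/3,3], descend [7, 9]
    N7 x:[8/3,6] y:[-10/3,-1/3] z:[-30,3] -> miss, prune
    N9 x:[14/3,29/3] y:[-1,14/3] z:[-14,-8] -> miss, prune

order=[0, 3, 6, 11, 15, 2, 14, 16, 5, 13, 8, 7, 9]  |boxes|=13  |leaves|=1  hit=miss

== RESULT ==
[0, 3, 6, 11, 15, 2, 14, 16, 5, 13, 8, 7, 9]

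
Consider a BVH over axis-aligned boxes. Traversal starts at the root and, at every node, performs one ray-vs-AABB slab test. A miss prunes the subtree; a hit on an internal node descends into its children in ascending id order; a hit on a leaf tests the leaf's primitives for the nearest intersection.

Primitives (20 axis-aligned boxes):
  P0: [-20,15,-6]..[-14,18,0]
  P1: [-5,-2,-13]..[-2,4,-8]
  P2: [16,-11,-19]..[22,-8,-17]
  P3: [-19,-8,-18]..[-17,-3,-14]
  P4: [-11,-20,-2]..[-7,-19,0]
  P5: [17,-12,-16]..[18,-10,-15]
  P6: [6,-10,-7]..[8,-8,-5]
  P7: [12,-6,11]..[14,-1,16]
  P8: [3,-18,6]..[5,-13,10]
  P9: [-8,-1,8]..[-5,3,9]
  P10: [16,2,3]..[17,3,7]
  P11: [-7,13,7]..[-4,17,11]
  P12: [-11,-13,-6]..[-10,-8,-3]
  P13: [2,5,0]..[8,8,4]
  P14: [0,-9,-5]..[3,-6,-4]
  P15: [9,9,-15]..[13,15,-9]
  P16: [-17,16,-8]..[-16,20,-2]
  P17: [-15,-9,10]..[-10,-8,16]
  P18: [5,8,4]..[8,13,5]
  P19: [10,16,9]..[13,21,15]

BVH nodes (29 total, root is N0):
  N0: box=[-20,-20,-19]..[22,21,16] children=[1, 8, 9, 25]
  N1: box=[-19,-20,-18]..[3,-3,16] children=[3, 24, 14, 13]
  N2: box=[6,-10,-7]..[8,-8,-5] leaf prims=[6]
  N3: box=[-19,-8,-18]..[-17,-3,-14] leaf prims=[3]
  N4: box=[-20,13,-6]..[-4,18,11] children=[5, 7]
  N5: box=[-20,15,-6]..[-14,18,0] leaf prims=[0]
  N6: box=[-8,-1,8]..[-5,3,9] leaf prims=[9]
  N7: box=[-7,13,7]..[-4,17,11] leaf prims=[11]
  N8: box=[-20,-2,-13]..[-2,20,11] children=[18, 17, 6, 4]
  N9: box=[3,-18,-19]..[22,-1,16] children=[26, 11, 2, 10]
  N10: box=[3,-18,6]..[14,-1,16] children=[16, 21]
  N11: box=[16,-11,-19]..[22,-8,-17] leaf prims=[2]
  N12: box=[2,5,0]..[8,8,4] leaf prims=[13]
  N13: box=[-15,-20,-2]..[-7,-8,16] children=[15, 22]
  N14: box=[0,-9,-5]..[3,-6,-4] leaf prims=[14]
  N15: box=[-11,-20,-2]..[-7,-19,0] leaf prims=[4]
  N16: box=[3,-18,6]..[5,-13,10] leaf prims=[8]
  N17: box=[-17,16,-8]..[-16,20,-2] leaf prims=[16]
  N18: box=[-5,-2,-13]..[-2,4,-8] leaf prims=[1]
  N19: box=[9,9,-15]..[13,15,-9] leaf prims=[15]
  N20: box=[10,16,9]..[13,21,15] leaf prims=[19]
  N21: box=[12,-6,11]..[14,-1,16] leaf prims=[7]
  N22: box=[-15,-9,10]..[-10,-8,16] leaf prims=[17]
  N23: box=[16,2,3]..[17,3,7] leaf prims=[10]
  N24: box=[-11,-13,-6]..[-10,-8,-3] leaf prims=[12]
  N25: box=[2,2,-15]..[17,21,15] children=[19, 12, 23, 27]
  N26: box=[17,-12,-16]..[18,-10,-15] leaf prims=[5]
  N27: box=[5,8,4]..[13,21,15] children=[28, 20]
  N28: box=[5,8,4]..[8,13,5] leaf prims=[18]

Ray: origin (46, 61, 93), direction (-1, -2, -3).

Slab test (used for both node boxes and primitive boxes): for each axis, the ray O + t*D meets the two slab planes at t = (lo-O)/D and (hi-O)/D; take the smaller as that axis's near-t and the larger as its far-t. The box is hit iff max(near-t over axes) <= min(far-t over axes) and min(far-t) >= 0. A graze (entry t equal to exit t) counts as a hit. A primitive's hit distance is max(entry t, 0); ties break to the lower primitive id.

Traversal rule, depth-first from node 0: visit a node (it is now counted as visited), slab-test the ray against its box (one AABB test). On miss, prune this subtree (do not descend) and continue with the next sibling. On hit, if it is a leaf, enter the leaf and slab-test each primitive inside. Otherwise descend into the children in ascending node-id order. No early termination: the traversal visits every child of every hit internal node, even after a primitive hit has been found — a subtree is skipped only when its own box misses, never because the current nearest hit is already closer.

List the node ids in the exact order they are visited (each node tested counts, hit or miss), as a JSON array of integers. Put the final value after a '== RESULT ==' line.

Walk:
N0 x:[24,66] y:[20,81/2] z:[77/3,112/3] -> hit [77/3,112/3], descend [1, 8, 9, 25]
  N1 x:[43,65] y:[32,81/2] z:[77/3,37] -> miss, prune
  N8 x:[48,66] y:[41/2,63/2] z:[82/3,106/3] -> miss, prune
  N9 x:[24,43] y:[31,79/2] z:[77/3,112/3] -> hit [31,112/3], descend [2, 10, 11, 26]
    N2 x:[38,40] y:[69/2,71/2] z:[98/3,100/3] -> miss, prune
    N10 x:[32,43] y:[31,79/2] z:[77/3,29] -> miss, prune
    N11 x:[24,30] y:[69/2,36] z:[110/3,112/3] -> miss, prune
    N26 x:[28,29] y:[71/2,73/2] z:[36,109/3] -> miss, prune
  N25 x:[29,44] y:[20,59/2] z:[26,36] -> hit [29,59/2], descend [12, 19, 23, 27]
    N12 x:[38,44] y:[53/2,28] z:[89/3,31] -> miss, prune
    N19 x:[33,37] y:[23,26] z:[34,36] -> miss, prune
    N23 x:[29,30] y:[29,59/2] z:[86/3,30] -> hit [29,59/2] leaf, test {P10@t=29}
    N27 x:[33,41] y:[20,53/2] z:[26,89/3] -> miss, prune

order=[0, 1, 8, 9, 2, 10, 11, 26, 25, 12, 19, 23, 27]  |boxes|=13  |leaves|=1  hit=P10

== RESULT ==
[0, 1, 8, 9, 2, 10, 11, 26, 25, 12, 19, 23, 27]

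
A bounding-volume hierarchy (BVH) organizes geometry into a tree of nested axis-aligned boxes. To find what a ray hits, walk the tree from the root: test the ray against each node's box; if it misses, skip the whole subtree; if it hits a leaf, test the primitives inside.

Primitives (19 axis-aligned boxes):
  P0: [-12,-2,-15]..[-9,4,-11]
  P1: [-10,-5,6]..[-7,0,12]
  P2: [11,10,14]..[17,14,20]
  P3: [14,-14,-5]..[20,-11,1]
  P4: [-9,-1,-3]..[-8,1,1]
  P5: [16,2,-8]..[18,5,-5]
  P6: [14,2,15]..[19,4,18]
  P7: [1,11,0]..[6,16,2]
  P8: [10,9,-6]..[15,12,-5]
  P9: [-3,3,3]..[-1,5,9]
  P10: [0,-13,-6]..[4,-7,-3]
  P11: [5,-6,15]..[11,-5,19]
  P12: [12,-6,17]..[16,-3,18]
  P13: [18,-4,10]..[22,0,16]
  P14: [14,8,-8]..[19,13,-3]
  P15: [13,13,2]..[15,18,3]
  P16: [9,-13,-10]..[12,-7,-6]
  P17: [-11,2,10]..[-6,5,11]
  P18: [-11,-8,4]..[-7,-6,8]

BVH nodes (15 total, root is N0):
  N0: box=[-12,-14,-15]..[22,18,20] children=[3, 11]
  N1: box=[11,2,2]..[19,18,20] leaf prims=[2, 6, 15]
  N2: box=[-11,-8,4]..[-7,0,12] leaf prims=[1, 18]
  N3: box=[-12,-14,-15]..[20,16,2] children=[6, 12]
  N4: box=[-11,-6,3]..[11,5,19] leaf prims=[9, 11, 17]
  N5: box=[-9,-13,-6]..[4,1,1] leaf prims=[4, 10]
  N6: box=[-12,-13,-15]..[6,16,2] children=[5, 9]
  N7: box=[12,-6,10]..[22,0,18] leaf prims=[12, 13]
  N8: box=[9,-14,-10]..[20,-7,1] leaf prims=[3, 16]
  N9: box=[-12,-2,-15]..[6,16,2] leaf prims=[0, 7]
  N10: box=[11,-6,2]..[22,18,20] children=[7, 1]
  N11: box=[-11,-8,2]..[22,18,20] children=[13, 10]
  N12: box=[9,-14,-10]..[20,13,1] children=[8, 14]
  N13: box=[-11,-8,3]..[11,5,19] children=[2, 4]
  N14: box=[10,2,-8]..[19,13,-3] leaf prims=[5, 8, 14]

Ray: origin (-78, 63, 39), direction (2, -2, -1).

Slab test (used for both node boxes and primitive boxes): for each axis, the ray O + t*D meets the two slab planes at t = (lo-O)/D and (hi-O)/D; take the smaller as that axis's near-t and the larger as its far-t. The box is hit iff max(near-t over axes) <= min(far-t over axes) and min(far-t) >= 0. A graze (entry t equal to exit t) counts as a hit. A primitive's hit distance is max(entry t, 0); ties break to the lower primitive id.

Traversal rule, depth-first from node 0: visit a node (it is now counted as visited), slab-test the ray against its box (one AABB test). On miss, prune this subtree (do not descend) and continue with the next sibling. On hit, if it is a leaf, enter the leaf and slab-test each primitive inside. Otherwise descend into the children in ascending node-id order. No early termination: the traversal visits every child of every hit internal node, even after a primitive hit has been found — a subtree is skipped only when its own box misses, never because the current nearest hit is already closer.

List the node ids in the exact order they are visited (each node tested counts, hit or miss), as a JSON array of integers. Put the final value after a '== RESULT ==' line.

Walk:
N0 x:[33,50] y:[45/2,77/2] z:[19,54] -> hit [33,77/2], descend [3, 11]
  N3 x:[33,49] y:[47/2,77/2] z:[37,54] -> hit [37,77/2], descend [6, 12]
    N6 x:[33,42] y:[47/2,38] z:[37,54] -> hit [37,38], descend [5, 9]
      N5 x:[69/2,41] y:[31,38] z:[38,45] -> hit [38,38] leaf, test {P4(miss), P10(miss)}
      N9 x:[33,42] y:[47/2,65/2] z:[37,54] -> miss, prune
    N12 x:[87/2,49] y:[25,77/2] z:[38,49] -> miss, prune
  N11 x:[67/2,50] y:[45/2,71/2] z:[19,37] -> hit [67/2,71/2], descend [10, 13]
    N10 x:[89/2,50] y:[45/2,69/2] z:[19,37] -> miss, prune
    N13 x:[67/2,89/2] y:[29,71/2] z:[20,36] -> hit [67/2,71/2], descend [2, 4]
      N2 x:[67/2,71/2] y:[63/2,71/2] z:[27,35] -> hit [67/2,35] leaf, test {P1(miss), P18@t=69/2}
      N4 x:[67/2,89/2] y:[29,69/2] z:[20,36] -> hit [67/2,69/2] leaf, test {P9(miss), P11(miss), P17(miss)}

order=[0, 3, 6, 5, 9, 12, 11, 10, 13, 2, 4]  |boxes|=11  |leaves|=3  hit=P18

== RESULT ==
[0, 3, 6, 5, 9, 12, 11, 10, 13, 2, 4]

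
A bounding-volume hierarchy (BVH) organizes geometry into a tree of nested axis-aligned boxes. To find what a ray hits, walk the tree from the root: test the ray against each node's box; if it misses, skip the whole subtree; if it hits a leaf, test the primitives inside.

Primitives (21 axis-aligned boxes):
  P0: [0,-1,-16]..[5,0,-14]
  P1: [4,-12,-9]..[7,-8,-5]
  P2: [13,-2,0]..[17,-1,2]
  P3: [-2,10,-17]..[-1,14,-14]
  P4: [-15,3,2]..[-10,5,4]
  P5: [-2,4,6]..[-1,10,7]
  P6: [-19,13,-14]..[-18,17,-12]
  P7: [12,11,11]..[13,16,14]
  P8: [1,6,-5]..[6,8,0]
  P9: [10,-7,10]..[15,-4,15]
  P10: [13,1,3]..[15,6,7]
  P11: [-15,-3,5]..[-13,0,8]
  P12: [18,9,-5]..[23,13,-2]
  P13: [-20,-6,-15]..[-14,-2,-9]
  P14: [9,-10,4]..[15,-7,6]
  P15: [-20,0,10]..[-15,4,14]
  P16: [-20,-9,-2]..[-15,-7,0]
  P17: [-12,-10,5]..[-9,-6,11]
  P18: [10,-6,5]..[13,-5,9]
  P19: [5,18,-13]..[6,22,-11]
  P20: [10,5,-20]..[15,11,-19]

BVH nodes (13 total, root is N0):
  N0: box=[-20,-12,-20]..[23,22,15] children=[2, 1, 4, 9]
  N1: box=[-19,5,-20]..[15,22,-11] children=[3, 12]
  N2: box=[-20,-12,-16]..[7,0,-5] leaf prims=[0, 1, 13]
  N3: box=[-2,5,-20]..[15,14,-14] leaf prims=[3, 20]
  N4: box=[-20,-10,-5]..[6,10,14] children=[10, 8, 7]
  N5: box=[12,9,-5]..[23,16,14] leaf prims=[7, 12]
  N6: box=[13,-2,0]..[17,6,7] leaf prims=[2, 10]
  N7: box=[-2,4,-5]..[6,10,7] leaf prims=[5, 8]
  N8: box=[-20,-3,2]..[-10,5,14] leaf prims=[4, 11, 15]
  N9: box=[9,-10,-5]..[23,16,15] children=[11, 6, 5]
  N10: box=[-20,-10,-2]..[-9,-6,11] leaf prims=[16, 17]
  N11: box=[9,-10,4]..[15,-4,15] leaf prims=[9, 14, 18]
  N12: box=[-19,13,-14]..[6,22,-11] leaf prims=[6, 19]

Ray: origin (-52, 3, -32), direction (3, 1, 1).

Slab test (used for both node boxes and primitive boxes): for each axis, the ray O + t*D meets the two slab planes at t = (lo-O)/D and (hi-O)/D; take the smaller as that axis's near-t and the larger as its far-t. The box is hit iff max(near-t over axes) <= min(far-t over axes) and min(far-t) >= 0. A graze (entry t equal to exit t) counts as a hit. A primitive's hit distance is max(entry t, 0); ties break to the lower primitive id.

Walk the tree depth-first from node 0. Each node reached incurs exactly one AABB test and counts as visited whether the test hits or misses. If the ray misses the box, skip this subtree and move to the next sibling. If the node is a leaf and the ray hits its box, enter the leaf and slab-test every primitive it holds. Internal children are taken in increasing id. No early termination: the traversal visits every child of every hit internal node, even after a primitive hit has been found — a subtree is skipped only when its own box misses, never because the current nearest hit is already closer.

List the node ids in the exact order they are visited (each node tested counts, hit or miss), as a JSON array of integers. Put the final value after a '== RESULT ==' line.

Walk:
N0 x:[32/3,25] y:[-15,19] z:[12,47] -> hit [12,19], descend [1, 2, 4, 9]
  N1 x:[11,67/3] y:[2,19] z:[12,21] -> hit [12,19], descend [3, 12]
    N3 x:[50/3,67/3] y:[2,11] z:[12,18] -> miss, prune
    N12 x:[11,58/3] y:[10,19] z:[18,21] -> hit [18,19] leaf, test {P6(miss), P19@t=19}
  N2 x:[32/3,59/3] y:[-15,-3] z:[16,27] -> miss, prune
  N4 x:[32/3,58/3] y:[-13,7] z:[27,46] -> miss, prune
  N9 x:[61/3,25] y:[-13,13] z:[27,47] -> miss, prune

Visited [0, 1, 3, 12, 2, 4, 9]. Tests: 7 box, 1 leaf. Nearest: P19.

== RESULT ==
[0, 1, 3, 12, 2, 4, 9]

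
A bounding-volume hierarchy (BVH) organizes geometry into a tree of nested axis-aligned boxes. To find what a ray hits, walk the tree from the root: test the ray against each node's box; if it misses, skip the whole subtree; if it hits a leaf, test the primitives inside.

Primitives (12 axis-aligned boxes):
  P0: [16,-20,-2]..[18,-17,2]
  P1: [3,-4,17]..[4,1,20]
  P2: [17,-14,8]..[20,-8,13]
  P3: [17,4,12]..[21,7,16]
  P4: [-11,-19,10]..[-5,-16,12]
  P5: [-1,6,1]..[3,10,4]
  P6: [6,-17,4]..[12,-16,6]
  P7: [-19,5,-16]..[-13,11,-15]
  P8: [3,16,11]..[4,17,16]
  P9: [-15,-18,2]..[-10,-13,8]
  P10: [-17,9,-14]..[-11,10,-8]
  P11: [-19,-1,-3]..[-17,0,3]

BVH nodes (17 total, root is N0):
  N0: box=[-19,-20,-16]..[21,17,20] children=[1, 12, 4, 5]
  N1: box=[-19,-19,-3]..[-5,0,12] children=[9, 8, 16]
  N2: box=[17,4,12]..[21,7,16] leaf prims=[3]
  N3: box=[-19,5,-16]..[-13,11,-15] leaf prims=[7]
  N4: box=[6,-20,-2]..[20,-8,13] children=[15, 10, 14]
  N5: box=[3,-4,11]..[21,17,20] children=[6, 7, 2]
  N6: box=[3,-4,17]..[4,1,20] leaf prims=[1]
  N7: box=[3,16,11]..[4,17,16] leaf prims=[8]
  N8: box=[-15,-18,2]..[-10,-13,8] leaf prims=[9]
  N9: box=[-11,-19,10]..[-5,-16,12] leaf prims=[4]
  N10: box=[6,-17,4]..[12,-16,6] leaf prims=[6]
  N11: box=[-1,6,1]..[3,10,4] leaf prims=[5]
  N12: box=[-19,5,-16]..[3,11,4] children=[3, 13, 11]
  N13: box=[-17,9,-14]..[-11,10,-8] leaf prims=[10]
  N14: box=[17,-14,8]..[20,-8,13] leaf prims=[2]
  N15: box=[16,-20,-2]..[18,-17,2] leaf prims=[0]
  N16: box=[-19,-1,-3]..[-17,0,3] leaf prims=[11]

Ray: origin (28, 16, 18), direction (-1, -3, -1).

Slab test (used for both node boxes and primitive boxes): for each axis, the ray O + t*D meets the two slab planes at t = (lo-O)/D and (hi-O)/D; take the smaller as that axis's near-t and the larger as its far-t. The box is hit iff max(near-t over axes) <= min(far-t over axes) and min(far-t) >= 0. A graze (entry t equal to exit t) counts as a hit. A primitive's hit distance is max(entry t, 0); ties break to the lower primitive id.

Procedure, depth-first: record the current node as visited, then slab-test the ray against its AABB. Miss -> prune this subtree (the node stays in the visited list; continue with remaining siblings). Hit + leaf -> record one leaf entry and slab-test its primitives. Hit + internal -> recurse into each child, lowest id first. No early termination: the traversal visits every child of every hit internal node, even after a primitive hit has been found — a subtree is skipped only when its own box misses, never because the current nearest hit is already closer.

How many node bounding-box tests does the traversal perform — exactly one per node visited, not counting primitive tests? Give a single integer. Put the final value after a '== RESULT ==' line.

Trace the traversal:
N0 x:[7,47] y:[-1/3,12] z:[-2,34] -> hit [7,12], descend [1, 4, 5, 12]
  N1 x:[33,47] y:[16/3,35/3] z:[6,21] -> miss, prune
  N4 x:[8,22] y:[8,12] z:[5,20] -> hit [8,12], descend [10, 14, 15]
    N10 x:[16,22] y:[32/3,11] z:[12,14] -> miss, prune
    N14 x:[8,11] y:[8,10] z:[5,10] -> hit [8,10] leaf, test {P2@t=8}
    N15 x:[10,12] y:[11,12] z:[16,20] -> miss, prune
  N5 x:[7,25] y:[-1/3,20/3] z:[-2,7] -> miss, prune
  N12 x:[25,47] y:[5/3,11/3] z:[14,34] -> miss, prune

Visited [0, 1, 4, 10, 14, 15, 5, 12]. Tests: 8 box, 1 leaf. Nearest: P2.

== RESULT ==
8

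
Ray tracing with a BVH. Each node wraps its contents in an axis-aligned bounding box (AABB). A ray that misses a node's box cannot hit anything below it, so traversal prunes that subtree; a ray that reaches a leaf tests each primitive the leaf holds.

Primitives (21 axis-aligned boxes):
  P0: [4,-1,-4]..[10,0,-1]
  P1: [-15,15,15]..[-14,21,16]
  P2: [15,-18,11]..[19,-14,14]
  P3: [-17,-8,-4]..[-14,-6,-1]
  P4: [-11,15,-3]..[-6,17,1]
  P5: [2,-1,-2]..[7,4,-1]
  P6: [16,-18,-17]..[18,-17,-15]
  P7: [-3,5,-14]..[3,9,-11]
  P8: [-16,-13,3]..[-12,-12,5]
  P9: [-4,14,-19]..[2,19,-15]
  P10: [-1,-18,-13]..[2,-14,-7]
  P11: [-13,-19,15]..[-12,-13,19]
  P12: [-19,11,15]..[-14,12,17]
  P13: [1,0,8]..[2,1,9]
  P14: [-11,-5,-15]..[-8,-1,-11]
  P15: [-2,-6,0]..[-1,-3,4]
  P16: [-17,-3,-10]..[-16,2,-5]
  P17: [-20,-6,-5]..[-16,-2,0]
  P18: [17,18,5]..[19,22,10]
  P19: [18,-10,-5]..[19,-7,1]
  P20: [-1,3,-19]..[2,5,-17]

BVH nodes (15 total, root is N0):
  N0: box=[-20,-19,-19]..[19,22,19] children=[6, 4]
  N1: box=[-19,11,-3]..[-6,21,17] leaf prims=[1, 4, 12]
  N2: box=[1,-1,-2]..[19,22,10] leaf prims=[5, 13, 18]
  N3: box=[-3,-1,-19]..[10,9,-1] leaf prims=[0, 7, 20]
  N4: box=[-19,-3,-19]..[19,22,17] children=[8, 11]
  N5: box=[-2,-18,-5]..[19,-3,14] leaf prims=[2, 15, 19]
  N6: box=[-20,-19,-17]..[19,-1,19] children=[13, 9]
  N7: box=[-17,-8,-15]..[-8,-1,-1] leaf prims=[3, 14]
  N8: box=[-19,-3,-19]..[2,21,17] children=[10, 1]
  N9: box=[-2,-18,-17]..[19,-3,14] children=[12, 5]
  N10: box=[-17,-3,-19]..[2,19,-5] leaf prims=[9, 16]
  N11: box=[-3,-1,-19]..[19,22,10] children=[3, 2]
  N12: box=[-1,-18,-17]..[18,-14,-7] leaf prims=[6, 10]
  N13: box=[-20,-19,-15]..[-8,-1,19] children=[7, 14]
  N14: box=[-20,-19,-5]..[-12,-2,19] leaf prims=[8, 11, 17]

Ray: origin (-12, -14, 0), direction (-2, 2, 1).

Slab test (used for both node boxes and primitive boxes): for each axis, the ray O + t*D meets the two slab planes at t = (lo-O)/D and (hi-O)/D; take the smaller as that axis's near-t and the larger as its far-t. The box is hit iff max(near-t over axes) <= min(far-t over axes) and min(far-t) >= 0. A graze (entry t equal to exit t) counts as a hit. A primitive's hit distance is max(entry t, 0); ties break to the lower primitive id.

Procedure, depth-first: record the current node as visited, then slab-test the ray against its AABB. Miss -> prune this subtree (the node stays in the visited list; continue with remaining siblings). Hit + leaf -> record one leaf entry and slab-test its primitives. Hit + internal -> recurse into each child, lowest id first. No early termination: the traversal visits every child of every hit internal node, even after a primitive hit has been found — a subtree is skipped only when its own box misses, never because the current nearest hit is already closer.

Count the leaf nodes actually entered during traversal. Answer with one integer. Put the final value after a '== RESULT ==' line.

Walk:
N0 x:[-31/2,4] y:[-5/2,18] z:[-19,19] -> hit [-5/2,4], descend [4, 6]
  N4 x:[-31/2,7/2] y:[11/2,18] z:[-19,17] -> miss, prune
  N6 x:[-31/2,4] y:[-5/2,13/2] z:[-17,19] -> hit [-5/2,4], descend [9, 13]
    N9 x:[-31/2,-5] y:[-2,11/2] z:[-17,14] -> miss, prune
    N13 x:[-2,4] y:[-5/2,13/2] z:[-15,19] -> hit [-2,4], descend [7, 14]
      N7 x:[-2,5/2] y:[3,13/2] z:[-15,-1] -> miss, prune
      N14 x:[0,4] y:[-5/2,6] z:[-5,19] -> hit [0,4] leaf, test {P8(miss), P11(miss), P17(miss)}

Visited [0, 4, 6, 9, 13, 7, 14]. Tests: 7 box, 1 leaf. Nearest: miss.

== RESULT ==
1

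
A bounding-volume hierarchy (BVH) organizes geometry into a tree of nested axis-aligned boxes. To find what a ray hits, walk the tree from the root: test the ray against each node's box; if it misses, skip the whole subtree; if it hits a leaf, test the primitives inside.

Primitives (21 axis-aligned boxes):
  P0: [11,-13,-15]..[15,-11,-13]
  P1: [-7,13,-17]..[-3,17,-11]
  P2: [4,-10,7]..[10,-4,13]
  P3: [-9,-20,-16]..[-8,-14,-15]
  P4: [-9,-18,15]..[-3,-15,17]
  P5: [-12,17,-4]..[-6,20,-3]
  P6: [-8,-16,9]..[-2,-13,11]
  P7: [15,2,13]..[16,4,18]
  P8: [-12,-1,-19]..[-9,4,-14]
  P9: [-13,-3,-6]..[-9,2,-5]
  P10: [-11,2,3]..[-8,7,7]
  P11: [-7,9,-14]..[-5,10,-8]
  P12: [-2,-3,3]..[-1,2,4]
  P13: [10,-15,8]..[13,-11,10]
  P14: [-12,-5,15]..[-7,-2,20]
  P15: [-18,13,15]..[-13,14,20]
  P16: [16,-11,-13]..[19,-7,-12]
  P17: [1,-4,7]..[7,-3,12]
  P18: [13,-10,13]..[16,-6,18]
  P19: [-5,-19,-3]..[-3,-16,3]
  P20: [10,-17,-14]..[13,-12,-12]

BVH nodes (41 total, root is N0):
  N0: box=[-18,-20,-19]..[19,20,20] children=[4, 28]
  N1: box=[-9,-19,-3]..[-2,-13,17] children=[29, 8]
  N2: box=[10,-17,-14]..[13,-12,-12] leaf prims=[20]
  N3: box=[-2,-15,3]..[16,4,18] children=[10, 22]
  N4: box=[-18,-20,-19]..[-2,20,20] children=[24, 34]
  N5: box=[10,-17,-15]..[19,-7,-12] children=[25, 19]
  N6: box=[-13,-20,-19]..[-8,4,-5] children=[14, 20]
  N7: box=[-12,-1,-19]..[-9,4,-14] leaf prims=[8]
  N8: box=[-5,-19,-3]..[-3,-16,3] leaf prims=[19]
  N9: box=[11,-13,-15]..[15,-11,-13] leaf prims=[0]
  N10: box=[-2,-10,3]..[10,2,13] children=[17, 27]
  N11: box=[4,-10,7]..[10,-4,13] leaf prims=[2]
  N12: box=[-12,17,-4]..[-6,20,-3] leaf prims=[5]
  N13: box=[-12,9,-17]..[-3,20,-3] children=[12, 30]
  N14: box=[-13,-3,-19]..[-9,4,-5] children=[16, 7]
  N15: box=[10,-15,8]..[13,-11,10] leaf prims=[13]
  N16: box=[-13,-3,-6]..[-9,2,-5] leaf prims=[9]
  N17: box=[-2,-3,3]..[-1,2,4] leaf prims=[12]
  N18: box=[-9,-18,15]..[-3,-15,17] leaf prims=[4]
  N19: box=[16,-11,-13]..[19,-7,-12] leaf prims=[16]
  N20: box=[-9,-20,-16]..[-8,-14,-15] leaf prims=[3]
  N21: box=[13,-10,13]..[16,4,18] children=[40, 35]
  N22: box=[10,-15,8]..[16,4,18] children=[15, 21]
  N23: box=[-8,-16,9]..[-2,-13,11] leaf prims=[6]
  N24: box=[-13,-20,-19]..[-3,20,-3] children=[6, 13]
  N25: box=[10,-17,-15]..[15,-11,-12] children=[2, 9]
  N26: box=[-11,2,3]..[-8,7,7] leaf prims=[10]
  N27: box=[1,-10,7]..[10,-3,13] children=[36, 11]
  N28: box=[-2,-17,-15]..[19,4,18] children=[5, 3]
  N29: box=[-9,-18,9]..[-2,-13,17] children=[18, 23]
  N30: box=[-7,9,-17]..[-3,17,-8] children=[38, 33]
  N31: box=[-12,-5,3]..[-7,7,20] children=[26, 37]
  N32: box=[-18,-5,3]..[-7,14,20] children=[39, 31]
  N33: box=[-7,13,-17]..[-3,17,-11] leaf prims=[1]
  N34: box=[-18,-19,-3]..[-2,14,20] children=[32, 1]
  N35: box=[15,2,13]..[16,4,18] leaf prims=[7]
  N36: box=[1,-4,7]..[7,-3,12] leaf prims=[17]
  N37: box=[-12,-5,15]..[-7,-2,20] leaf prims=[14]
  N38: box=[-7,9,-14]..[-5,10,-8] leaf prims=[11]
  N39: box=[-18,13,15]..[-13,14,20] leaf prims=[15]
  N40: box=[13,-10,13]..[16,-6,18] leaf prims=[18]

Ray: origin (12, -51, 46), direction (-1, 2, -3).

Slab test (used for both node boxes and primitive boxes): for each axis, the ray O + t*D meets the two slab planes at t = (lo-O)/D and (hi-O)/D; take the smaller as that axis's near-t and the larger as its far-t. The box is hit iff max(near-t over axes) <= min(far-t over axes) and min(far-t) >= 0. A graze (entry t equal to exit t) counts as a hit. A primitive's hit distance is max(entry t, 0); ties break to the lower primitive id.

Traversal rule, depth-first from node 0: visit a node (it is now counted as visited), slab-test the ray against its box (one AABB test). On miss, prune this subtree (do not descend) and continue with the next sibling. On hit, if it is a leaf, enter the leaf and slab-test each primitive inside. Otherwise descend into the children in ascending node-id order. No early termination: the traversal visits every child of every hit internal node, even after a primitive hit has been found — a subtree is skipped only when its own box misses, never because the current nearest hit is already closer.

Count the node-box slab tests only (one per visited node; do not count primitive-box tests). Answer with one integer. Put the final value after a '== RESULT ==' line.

Trace the traversal:
N0 x:[-7,30] y:[31/2,71/2] z:[26/3,65/3] -> hit [31/2,65/3], descend [4, 28]
  N4 x:[14,30] y:[31/2,71/2] z:[26/3,65/3] -> hit [31/2,65/3], descend [24, 34]
    N24 x:[15,25] y:[31/2,71/2] z:[49/3,65/3] -> hit [49/3,65/3], descend [6, 13]
      N6 x:[20,25] y:[31/2,55/2] z:[17,65/3] -> hit [20,65/3], descend [14, 20]
        N14 x:[21,25] y:[24,55/2] z:[17,65/3] -> miss, prune
        N20 x:[20,21] y:[31/2,37/2] z:[61/3,62/3] -> miss, prune
      N13 x:[15,24] y:[30,71/2] z:[49/3,21] -> miss, prune
    N34 x:[14,30] y:[16,65/2] z:[26/3,49/3] -> hit [16,49/3], descend [1, 32]
      N1 x:[14,21] y:[16,19] z:[29/3,49/3] -> hit [16,49/3], descend [8, 29]
        N8 x:[15,17] y:[16,35/2] z:[43/3,49/3] -> hit [16,49/3] leaf, test {P19@t=16}
        N29 x:[14,21] y:[33/2,19] z:[29/3,37/3] -> miss, prune
      N32 x:[19,30] y:[23,65/2] z:[26/3,43/3] -> miss, prune
  N28 x:[-7,14] y:[17,55/2] z:[28/3,61/3] -> miss, prune

Visited [0, 4, 24, 6, 14, 20, 13, 34, 1, 8, 29, 32, 28]. Tests: 13 box, 1 leaf. Nearest: P19.

== RESULT ==
13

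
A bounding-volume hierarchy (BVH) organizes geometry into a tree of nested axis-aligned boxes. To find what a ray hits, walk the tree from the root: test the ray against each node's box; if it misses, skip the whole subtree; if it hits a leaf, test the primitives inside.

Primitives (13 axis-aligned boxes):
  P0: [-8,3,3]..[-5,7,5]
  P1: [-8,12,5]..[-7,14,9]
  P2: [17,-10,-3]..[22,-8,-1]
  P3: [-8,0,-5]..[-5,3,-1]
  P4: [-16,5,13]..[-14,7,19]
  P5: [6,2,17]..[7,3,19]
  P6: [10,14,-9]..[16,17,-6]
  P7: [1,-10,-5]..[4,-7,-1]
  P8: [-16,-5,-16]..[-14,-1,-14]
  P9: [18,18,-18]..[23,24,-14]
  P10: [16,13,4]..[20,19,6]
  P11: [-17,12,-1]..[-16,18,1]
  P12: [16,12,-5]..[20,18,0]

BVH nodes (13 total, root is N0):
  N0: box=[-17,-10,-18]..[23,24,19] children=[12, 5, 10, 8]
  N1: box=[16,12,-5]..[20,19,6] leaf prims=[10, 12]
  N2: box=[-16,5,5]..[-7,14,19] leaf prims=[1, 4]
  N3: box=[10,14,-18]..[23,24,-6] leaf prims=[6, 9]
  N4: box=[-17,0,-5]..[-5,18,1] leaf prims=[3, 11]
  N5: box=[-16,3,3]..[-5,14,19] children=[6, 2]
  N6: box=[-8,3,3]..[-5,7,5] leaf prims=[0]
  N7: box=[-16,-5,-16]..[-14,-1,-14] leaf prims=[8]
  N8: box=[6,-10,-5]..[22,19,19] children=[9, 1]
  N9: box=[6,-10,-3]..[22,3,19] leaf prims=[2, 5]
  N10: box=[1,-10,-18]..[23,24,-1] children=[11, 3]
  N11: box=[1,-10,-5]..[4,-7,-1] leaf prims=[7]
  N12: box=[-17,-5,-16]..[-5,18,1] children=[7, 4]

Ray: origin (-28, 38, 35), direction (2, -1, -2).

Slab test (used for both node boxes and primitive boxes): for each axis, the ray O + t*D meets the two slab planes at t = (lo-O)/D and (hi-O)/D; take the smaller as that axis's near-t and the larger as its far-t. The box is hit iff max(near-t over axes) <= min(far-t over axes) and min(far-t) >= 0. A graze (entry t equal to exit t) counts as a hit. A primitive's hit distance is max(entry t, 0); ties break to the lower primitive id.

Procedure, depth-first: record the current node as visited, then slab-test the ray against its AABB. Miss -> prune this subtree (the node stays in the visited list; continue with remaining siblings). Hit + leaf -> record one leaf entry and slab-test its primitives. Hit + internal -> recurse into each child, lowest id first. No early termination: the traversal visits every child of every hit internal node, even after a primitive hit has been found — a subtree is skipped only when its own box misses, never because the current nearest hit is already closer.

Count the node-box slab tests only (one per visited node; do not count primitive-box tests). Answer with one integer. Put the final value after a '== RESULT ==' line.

Trace the traversal:
N0 x:[11/2,51/2] y:[14,48] z:[8,53/2] -> hit [14,51/2], descend [5, 8, 10, 12]
  N5 x:[6,23/2] y:[24,35] z:[8,16] -> miss, prune
  N8 x:[17,25] y:[19,48] z:[8,20] -> hit [19,20], descend [1, 9]
    N1 x:[22,24] y:[19,26] z:[29/2,20] -> miss, prune
    N9 x:[17,25] y:[35,48] z:[8,19] -> miss, prune
  N10 x:[29/2,51/2] y:[14,48] z:[18,53/2] -> hit [18,51/2], descend [3, 11]
    N3 x:[19,51/2] y:[14,24] z:[41/2,53/2] -> hit [41/2,24] leaf, test {P6@t=21, P9(miss)}
    N11 x:[29/2,16] y:[45,48] z:[18,20] -> miss, prune
  N12 x:[11/2,23/2] y:[20,43] z:[17,51/2] -> miss, prune

order=[0, 5, 8, 1, 9, 10, 3, 11, 12]  |boxes|=9  |leaves|=1  hit=P6

== RESULT ==
9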